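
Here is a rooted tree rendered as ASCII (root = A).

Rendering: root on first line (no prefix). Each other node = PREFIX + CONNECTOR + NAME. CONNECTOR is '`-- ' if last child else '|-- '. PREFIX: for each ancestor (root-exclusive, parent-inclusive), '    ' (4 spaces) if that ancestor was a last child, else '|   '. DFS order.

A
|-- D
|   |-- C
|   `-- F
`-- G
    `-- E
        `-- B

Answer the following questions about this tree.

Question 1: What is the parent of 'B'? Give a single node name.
Answer: E

Derivation:
Scan adjacency: B appears as child of E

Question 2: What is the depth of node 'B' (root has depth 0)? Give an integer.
Answer: 3

Derivation:
Path from root to B: A -> G -> E -> B
Depth = number of edges = 3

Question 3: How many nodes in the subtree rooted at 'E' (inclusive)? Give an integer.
Subtree rooted at E contains: B, E
Count = 2

Answer: 2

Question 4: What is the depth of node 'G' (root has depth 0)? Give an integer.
Answer: 1

Derivation:
Path from root to G: A -> G
Depth = number of edges = 1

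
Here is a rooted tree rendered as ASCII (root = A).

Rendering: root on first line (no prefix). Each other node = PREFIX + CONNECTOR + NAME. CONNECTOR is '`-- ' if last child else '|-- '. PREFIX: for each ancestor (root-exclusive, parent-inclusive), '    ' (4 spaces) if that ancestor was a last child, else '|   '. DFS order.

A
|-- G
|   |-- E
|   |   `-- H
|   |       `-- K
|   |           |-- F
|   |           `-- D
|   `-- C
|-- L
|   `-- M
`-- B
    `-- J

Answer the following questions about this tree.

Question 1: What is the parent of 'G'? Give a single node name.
Answer: A

Derivation:
Scan adjacency: G appears as child of A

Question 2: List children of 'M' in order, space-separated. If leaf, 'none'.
Answer: none

Derivation:
Node M's children (from adjacency): (leaf)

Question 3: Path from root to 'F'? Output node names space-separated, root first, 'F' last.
Walk down from root: A -> G -> E -> H -> K -> F

Answer: A G E H K F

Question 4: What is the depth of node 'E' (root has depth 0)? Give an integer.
Answer: 2

Derivation:
Path from root to E: A -> G -> E
Depth = number of edges = 2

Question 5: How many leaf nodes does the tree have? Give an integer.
Answer: 5

Derivation:
Leaves (nodes with no children): C, D, F, J, M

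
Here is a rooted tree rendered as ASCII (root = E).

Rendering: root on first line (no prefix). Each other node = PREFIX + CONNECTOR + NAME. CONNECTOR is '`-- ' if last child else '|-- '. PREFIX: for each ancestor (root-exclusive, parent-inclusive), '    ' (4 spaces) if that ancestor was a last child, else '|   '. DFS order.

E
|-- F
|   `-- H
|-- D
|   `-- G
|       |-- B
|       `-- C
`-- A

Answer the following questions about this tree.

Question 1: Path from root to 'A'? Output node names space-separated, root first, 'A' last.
Walk down from root: E -> A

Answer: E A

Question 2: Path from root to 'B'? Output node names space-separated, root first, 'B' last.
Answer: E D G B

Derivation:
Walk down from root: E -> D -> G -> B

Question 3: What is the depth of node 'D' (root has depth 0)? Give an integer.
Answer: 1

Derivation:
Path from root to D: E -> D
Depth = number of edges = 1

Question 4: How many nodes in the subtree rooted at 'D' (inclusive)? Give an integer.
Subtree rooted at D contains: B, C, D, G
Count = 4

Answer: 4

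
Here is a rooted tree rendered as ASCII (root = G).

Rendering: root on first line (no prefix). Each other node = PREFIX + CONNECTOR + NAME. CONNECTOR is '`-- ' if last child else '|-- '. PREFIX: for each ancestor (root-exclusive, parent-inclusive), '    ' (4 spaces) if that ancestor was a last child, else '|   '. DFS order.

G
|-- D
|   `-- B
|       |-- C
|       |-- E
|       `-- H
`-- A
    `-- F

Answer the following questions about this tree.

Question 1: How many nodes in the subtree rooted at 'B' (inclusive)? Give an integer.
Subtree rooted at B contains: B, C, E, H
Count = 4

Answer: 4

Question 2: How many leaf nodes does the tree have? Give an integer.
Leaves (nodes with no children): C, E, F, H

Answer: 4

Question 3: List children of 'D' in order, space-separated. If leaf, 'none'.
Node D's children (from adjacency): B

Answer: B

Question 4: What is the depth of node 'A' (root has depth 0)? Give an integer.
Path from root to A: G -> A
Depth = number of edges = 1

Answer: 1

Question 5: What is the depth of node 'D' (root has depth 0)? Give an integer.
Path from root to D: G -> D
Depth = number of edges = 1

Answer: 1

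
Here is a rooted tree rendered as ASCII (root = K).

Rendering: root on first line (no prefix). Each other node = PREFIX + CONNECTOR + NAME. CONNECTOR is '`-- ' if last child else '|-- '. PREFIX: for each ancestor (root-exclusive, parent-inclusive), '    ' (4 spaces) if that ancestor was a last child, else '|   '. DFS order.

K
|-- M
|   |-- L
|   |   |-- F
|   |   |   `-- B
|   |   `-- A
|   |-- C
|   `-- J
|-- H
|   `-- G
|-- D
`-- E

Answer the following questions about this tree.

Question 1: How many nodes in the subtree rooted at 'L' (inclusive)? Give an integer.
Answer: 4

Derivation:
Subtree rooted at L contains: A, B, F, L
Count = 4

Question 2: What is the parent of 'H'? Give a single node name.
Scan adjacency: H appears as child of K

Answer: K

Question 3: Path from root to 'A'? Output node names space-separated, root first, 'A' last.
Walk down from root: K -> M -> L -> A

Answer: K M L A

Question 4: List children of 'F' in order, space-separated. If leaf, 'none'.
Node F's children (from adjacency): B

Answer: B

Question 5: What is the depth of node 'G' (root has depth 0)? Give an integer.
Answer: 2

Derivation:
Path from root to G: K -> H -> G
Depth = number of edges = 2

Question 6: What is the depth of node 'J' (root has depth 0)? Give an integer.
Answer: 2

Derivation:
Path from root to J: K -> M -> J
Depth = number of edges = 2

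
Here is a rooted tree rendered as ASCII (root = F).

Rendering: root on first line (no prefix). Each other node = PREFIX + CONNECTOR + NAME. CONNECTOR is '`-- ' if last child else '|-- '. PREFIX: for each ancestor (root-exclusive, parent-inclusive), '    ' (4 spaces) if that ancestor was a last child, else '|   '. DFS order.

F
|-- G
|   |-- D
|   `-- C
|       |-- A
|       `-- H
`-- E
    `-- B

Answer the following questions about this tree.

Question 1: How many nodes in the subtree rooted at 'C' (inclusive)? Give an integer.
Answer: 3

Derivation:
Subtree rooted at C contains: A, C, H
Count = 3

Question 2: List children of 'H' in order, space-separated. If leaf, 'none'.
Answer: none

Derivation:
Node H's children (from adjacency): (leaf)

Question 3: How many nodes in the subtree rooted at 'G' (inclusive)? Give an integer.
Answer: 5

Derivation:
Subtree rooted at G contains: A, C, D, G, H
Count = 5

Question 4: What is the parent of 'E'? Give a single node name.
Answer: F

Derivation:
Scan adjacency: E appears as child of F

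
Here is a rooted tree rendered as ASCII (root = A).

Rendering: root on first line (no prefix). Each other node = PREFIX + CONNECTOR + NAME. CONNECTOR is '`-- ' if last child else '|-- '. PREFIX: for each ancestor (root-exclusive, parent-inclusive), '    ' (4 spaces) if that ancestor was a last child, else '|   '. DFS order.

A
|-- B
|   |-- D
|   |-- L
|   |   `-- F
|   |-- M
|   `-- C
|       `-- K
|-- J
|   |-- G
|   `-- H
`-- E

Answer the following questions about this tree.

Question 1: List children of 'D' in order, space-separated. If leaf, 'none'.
Node D's children (from adjacency): (leaf)

Answer: none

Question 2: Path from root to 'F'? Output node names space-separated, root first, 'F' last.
Answer: A B L F

Derivation:
Walk down from root: A -> B -> L -> F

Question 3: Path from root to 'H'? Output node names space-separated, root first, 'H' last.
Answer: A J H

Derivation:
Walk down from root: A -> J -> H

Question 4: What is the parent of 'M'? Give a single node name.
Answer: B

Derivation:
Scan adjacency: M appears as child of B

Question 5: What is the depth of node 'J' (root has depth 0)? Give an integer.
Path from root to J: A -> J
Depth = number of edges = 1

Answer: 1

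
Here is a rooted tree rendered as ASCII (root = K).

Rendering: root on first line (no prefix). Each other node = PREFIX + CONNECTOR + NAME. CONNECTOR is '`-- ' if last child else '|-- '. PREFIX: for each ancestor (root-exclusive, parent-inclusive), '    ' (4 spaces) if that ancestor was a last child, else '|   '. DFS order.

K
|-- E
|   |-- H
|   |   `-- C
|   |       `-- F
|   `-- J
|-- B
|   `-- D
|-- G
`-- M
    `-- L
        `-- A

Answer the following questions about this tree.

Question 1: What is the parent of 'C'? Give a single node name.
Answer: H

Derivation:
Scan adjacency: C appears as child of H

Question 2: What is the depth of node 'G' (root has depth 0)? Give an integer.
Path from root to G: K -> G
Depth = number of edges = 1

Answer: 1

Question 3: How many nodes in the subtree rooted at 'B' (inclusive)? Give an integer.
Answer: 2

Derivation:
Subtree rooted at B contains: B, D
Count = 2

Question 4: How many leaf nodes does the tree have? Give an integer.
Leaves (nodes with no children): A, D, F, G, J

Answer: 5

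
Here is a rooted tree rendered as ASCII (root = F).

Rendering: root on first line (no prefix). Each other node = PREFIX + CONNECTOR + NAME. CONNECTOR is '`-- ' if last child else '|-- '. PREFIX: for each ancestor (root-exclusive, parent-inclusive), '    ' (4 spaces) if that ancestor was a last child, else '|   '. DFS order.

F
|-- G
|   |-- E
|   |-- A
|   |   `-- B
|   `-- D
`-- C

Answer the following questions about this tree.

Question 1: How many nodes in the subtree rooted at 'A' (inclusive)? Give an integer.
Answer: 2

Derivation:
Subtree rooted at A contains: A, B
Count = 2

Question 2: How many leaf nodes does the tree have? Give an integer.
Leaves (nodes with no children): B, C, D, E

Answer: 4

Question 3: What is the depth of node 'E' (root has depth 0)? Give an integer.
Answer: 2

Derivation:
Path from root to E: F -> G -> E
Depth = number of edges = 2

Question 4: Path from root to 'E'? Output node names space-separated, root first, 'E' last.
Answer: F G E

Derivation:
Walk down from root: F -> G -> E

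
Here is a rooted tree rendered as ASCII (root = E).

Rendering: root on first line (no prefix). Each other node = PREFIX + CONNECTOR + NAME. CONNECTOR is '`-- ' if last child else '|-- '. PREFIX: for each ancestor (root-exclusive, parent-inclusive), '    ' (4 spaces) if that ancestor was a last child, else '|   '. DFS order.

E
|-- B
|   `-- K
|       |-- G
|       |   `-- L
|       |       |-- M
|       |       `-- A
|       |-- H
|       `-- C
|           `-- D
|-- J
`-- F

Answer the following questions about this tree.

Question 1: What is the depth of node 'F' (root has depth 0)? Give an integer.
Answer: 1

Derivation:
Path from root to F: E -> F
Depth = number of edges = 1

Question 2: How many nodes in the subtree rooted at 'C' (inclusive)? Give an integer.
Answer: 2

Derivation:
Subtree rooted at C contains: C, D
Count = 2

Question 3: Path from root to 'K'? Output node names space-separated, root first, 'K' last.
Answer: E B K

Derivation:
Walk down from root: E -> B -> K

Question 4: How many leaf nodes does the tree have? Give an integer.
Answer: 6

Derivation:
Leaves (nodes with no children): A, D, F, H, J, M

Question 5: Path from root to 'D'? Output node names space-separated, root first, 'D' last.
Answer: E B K C D

Derivation:
Walk down from root: E -> B -> K -> C -> D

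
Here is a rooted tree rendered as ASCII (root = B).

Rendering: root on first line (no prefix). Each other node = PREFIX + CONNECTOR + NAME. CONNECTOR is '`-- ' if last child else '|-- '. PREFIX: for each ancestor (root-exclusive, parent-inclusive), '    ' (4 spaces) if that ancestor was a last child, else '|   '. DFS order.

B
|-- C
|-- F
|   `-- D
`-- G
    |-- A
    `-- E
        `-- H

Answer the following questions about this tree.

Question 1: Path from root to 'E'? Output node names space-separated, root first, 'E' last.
Answer: B G E

Derivation:
Walk down from root: B -> G -> E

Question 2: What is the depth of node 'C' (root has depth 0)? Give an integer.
Answer: 1

Derivation:
Path from root to C: B -> C
Depth = number of edges = 1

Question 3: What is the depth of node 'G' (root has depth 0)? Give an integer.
Answer: 1

Derivation:
Path from root to G: B -> G
Depth = number of edges = 1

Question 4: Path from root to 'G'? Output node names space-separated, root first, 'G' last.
Answer: B G

Derivation:
Walk down from root: B -> G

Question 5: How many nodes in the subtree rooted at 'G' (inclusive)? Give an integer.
Subtree rooted at G contains: A, E, G, H
Count = 4

Answer: 4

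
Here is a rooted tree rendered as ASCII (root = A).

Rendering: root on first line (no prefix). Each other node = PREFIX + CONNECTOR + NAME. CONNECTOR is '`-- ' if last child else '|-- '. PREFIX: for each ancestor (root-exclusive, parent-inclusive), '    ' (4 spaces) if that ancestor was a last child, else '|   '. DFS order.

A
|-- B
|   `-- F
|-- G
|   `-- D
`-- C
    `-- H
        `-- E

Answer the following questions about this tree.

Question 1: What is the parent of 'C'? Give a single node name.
Scan adjacency: C appears as child of A

Answer: A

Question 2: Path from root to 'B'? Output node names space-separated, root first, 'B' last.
Walk down from root: A -> B

Answer: A B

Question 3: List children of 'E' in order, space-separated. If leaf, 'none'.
Answer: none

Derivation:
Node E's children (from adjacency): (leaf)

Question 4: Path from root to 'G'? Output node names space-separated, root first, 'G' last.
Walk down from root: A -> G

Answer: A G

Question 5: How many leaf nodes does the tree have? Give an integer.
Leaves (nodes with no children): D, E, F

Answer: 3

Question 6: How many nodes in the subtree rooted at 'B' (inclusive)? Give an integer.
Subtree rooted at B contains: B, F
Count = 2

Answer: 2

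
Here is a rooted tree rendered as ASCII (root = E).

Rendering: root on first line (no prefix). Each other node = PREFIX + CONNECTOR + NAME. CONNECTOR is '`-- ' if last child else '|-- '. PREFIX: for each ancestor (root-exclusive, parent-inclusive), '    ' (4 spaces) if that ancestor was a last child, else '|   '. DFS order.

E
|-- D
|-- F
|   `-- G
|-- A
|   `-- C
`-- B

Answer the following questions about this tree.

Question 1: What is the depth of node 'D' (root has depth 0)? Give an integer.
Path from root to D: E -> D
Depth = number of edges = 1

Answer: 1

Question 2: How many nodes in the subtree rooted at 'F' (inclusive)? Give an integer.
Subtree rooted at F contains: F, G
Count = 2

Answer: 2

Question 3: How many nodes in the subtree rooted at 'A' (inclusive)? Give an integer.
Answer: 2

Derivation:
Subtree rooted at A contains: A, C
Count = 2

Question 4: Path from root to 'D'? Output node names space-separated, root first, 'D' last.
Walk down from root: E -> D

Answer: E D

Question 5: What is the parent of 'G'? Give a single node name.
Scan adjacency: G appears as child of F

Answer: F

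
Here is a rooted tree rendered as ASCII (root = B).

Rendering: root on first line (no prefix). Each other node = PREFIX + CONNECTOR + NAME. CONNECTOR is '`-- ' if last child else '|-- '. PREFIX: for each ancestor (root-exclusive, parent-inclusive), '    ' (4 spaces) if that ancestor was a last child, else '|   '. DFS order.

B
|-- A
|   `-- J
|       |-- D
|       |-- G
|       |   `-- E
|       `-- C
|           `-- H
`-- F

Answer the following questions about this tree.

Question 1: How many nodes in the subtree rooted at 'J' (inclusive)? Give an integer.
Answer: 6

Derivation:
Subtree rooted at J contains: C, D, E, G, H, J
Count = 6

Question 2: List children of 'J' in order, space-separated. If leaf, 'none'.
Node J's children (from adjacency): D, G, C

Answer: D G C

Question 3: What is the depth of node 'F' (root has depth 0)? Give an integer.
Path from root to F: B -> F
Depth = number of edges = 1

Answer: 1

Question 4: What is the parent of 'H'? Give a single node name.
Scan adjacency: H appears as child of C

Answer: C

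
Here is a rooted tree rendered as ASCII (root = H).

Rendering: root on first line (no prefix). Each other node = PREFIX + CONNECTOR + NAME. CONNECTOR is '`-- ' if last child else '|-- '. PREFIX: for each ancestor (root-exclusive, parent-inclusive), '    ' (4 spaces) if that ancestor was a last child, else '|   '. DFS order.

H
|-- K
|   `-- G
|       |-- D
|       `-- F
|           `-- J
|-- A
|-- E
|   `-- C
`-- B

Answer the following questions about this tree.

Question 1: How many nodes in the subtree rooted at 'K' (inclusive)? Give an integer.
Answer: 5

Derivation:
Subtree rooted at K contains: D, F, G, J, K
Count = 5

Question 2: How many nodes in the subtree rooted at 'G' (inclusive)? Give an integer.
Answer: 4

Derivation:
Subtree rooted at G contains: D, F, G, J
Count = 4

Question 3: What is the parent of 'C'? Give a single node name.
Scan adjacency: C appears as child of E

Answer: E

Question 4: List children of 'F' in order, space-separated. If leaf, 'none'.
Answer: J

Derivation:
Node F's children (from adjacency): J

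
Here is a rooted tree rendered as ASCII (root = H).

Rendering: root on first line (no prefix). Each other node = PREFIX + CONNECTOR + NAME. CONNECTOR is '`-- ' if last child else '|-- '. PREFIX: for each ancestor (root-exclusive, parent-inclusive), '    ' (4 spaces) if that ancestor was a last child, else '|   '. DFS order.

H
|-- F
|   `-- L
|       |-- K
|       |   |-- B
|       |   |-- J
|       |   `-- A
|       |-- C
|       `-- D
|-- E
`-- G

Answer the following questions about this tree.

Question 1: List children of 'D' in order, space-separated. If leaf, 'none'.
Node D's children (from adjacency): (leaf)

Answer: none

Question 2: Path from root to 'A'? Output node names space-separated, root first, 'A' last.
Answer: H F L K A

Derivation:
Walk down from root: H -> F -> L -> K -> A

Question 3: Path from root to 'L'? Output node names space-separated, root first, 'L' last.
Answer: H F L

Derivation:
Walk down from root: H -> F -> L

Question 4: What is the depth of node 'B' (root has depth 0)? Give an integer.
Answer: 4

Derivation:
Path from root to B: H -> F -> L -> K -> B
Depth = number of edges = 4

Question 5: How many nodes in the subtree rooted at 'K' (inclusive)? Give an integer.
Answer: 4

Derivation:
Subtree rooted at K contains: A, B, J, K
Count = 4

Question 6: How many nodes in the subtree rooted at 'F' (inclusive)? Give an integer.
Answer: 8

Derivation:
Subtree rooted at F contains: A, B, C, D, F, J, K, L
Count = 8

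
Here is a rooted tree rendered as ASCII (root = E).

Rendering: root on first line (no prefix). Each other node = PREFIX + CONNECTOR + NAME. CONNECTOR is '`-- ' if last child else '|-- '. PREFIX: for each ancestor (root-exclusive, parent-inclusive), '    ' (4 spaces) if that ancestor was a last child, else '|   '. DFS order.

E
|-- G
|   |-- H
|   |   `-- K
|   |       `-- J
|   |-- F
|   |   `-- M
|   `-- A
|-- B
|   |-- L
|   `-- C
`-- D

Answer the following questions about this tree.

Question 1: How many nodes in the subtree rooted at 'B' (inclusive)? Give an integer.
Subtree rooted at B contains: B, C, L
Count = 3

Answer: 3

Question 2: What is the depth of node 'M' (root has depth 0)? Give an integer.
Answer: 3

Derivation:
Path from root to M: E -> G -> F -> M
Depth = number of edges = 3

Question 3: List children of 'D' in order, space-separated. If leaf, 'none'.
Node D's children (from adjacency): (leaf)

Answer: none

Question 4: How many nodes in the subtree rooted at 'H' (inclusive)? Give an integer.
Subtree rooted at H contains: H, J, K
Count = 3

Answer: 3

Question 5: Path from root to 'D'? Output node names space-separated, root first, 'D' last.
Answer: E D

Derivation:
Walk down from root: E -> D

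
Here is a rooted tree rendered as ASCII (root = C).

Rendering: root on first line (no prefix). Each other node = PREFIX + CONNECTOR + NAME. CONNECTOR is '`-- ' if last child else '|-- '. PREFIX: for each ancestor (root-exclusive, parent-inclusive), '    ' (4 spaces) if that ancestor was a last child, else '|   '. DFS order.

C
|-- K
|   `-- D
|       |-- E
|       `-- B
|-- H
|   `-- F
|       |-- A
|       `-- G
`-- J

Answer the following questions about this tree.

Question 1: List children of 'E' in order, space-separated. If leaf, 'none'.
Answer: none

Derivation:
Node E's children (from adjacency): (leaf)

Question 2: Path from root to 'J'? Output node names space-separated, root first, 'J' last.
Answer: C J

Derivation:
Walk down from root: C -> J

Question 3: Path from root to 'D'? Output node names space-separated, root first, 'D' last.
Walk down from root: C -> K -> D

Answer: C K D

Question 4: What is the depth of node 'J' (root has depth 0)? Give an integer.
Path from root to J: C -> J
Depth = number of edges = 1

Answer: 1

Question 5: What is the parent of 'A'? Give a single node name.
Answer: F

Derivation:
Scan adjacency: A appears as child of F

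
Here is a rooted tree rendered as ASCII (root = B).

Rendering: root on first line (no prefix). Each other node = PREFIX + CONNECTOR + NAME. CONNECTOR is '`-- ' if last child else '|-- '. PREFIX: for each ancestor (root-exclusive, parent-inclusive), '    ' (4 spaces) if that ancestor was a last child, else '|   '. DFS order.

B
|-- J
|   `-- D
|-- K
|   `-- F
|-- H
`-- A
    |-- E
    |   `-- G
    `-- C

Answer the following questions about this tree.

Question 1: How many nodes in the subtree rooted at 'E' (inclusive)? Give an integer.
Subtree rooted at E contains: E, G
Count = 2

Answer: 2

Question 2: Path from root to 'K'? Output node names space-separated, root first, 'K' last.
Walk down from root: B -> K

Answer: B K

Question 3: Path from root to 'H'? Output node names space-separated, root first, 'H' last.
Answer: B H

Derivation:
Walk down from root: B -> H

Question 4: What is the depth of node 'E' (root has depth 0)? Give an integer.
Path from root to E: B -> A -> E
Depth = number of edges = 2

Answer: 2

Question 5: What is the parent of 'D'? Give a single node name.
Answer: J

Derivation:
Scan adjacency: D appears as child of J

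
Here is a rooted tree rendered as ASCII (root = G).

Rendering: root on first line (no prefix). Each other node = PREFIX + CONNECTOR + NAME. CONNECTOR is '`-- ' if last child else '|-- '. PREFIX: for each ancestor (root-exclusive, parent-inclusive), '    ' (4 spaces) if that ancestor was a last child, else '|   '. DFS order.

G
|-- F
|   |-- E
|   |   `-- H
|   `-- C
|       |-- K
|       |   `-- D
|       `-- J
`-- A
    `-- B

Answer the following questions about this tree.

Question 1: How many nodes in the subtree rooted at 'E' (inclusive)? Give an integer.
Answer: 2

Derivation:
Subtree rooted at E contains: E, H
Count = 2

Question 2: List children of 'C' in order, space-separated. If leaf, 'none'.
Node C's children (from adjacency): K, J

Answer: K J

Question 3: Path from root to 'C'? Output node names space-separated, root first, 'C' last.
Answer: G F C

Derivation:
Walk down from root: G -> F -> C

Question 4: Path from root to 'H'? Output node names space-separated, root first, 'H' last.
Answer: G F E H

Derivation:
Walk down from root: G -> F -> E -> H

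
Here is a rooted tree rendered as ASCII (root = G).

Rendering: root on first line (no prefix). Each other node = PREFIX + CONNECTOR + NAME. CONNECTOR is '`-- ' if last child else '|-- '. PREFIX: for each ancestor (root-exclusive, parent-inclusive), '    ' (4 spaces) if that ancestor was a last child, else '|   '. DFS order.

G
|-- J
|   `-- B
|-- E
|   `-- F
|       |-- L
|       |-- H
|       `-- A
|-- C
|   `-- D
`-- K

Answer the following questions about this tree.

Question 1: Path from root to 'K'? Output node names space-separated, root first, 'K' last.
Answer: G K

Derivation:
Walk down from root: G -> K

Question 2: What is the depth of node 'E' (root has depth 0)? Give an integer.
Answer: 1

Derivation:
Path from root to E: G -> E
Depth = number of edges = 1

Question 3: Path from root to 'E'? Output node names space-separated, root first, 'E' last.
Walk down from root: G -> E

Answer: G E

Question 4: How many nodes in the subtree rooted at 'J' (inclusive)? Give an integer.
Subtree rooted at J contains: B, J
Count = 2

Answer: 2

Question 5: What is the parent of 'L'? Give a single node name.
Scan adjacency: L appears as child of F

Answer: F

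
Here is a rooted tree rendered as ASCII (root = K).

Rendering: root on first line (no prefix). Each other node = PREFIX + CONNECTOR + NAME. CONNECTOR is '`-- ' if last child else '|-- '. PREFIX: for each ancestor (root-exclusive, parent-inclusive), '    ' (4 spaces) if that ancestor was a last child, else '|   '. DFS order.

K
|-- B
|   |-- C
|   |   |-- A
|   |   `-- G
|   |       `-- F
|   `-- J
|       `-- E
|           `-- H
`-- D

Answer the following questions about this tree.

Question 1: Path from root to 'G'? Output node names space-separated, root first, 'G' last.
Walk down from root: K -> B -> C -> G

Answer: K B C G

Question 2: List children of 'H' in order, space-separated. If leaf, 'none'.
Node H's children (from adjacency): (leaf)

Answer: none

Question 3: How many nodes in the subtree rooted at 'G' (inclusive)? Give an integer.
Answer: 2

Derivation:
Subtree rooted at G contains: F, G
Count = 2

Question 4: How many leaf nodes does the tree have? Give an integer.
Leaves (nodes with no children): A, D, F, H

Answer: 4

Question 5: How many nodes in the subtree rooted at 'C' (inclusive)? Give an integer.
Answer: 4

Derivation:
Subtree rooted at C contains: A, C, F, G
Count = 4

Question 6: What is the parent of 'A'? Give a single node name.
Scan adjacency: A appears as child of C

Answer: C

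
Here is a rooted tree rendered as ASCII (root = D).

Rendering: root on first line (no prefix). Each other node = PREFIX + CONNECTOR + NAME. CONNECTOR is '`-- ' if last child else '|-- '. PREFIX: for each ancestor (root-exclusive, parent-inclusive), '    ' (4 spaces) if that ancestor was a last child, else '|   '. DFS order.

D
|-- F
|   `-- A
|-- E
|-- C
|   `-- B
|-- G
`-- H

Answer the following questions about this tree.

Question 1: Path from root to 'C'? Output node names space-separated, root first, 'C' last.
Answer: D C

Derivation:
Walk down from root: D -> C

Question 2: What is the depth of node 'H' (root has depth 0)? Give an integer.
Path from root to H: D -> H
Depth = number of edges = 1

Answer: 1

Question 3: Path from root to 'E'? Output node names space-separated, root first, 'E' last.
Walk down from root: D -> E

Answer: D E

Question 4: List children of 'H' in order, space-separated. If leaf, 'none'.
Answer: none

Derivation:
Node H's children (from adjacency): (leaf)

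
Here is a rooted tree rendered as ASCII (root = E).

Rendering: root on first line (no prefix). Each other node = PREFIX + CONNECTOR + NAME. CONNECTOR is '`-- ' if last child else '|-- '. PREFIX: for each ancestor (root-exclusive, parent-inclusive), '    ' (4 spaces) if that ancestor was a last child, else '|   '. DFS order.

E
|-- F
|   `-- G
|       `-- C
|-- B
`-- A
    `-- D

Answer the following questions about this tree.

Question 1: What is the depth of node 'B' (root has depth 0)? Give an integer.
Path from root to B: E -> B
Depth = number of edges = 1

Answer: 1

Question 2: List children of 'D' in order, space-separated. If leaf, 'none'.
Answer: none

Derivation:
Node D's children (from adjacency): (leaf)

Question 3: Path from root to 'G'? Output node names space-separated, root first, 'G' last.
Walk down from root: E -> F -> G

Answer: E F G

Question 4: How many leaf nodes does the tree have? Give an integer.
Leaves (nodes with no children): B, C, D

Answer: 3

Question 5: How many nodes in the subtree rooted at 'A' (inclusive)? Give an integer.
Subtree rooted at A contains: A, D
Count = 2

Answer: 2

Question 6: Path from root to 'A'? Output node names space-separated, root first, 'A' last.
Answer: E A

Derivation:
Walk down from root: E -> A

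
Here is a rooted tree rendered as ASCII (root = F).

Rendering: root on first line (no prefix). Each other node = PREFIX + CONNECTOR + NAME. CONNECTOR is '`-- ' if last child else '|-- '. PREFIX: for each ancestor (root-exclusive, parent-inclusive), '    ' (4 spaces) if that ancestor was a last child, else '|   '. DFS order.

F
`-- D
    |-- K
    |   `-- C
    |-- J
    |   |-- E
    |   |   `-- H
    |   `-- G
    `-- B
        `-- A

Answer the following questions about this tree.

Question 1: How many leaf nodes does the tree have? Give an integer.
Answer: 4

Derivation:
Leaves (nodes with no children): A, C, G, H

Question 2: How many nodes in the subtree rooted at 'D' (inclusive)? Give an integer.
Subtree rooted at D contains: A, B, C, D, E, G, H, J, K
Count = 9

Answer: 9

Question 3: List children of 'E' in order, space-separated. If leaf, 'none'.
Answer: H

Derivation:
Node E's children (from adjacency): H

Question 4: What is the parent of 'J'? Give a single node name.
Scan adjacency: J appears as child of D

Answer: D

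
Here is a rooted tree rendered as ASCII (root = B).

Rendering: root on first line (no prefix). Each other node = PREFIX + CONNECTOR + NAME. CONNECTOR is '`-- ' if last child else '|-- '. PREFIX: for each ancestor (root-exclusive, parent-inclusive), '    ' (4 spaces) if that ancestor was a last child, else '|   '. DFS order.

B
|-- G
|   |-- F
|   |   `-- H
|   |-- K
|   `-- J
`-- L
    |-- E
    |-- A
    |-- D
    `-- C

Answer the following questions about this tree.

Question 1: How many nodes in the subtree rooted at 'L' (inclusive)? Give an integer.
Subtree rooted at L contains: A, C, D, E, L
Count = 5

Answer: 5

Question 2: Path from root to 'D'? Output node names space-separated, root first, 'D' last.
Answer: B L D

Derivation:
Walk down from root: B -> L -> D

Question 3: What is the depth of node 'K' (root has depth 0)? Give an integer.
Path from root to K: B -> G -> K
Depth = number of edges = 2

Answer: 2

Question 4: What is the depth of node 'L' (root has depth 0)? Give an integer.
Path from root to L: B -> L
Depth = number of edges = 1

Answer: 1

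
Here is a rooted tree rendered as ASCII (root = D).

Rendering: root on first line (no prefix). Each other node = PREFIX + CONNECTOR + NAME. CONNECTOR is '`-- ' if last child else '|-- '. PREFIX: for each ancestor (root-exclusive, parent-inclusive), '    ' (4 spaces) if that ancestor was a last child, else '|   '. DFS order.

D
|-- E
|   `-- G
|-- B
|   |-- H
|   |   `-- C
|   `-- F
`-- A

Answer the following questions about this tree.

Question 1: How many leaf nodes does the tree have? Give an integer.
Leaves (nodes with no children): A, C, F, G

Answer: 4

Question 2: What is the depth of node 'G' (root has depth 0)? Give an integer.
Path from root to G: D -> E -> G
Depth = number of edges = 2

Answer: 2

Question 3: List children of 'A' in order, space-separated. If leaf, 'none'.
Answer: none

Derivation:
Node A's children (from adjacency): (leaf)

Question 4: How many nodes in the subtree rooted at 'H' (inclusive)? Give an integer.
Answer: 2

Derivation:
Subtree rooted at H contains: C, H
Count = 2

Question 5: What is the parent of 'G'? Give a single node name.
Scan adjacency: G appears as child of E

Answer: E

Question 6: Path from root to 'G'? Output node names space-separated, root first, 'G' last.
Walk down from root: D -> E -> G

Answer: D E G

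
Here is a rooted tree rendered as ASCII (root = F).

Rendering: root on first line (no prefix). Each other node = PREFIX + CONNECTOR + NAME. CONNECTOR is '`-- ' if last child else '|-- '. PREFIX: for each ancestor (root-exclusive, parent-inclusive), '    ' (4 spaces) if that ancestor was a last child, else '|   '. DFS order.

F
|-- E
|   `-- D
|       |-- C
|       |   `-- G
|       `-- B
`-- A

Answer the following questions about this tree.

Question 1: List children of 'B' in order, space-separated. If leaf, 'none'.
Node B's children (from adjacency): (leaf)

Answer: none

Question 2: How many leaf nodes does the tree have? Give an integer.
Leaves (nodes with no children): A, B, G

Answer: 3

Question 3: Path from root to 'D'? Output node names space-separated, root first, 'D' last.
Walk down from root: F -> E -> D

Answer: F E D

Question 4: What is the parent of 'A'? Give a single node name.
Answer: F

Derivation:
Scan adjacency: A appears as child of F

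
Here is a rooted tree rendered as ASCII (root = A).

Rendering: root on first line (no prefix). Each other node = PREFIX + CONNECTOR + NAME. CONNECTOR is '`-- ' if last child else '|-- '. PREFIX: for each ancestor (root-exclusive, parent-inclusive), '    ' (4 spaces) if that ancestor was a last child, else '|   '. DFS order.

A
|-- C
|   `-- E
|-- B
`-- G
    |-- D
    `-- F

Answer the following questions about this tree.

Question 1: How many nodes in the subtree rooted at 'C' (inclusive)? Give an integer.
Answer: 2

Derivation:
Subtree rooted at C contains: C, E
Count = 2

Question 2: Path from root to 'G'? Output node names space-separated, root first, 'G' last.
Answer: A G

Derivation:
Walk down from root: A -> G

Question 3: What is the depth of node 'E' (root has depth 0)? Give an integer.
Answer: 2

Derivation:
Path from root to E: A -> C -> E
Depth = number of edges = 2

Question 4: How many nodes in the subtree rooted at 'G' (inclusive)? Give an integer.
Subtree rooted at G contains: D, F, G
Count = 3

Answer: 3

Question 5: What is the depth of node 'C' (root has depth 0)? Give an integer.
Answer: 1

Derivation:
Path from root to C: A -> C
Depth = number of edges = 1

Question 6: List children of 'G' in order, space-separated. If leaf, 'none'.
Answer: D F

Derivation:
Node G's children (from adjacency): D, F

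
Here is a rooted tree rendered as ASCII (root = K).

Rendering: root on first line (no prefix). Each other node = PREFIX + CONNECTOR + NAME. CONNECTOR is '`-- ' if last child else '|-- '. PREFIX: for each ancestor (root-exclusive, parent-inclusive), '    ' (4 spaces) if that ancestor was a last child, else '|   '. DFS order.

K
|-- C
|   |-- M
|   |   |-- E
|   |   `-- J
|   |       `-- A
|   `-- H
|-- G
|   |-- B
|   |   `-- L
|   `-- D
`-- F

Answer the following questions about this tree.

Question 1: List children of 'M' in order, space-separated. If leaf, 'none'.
Answer: E J

Derivation:
Node M's children (from adjacency): E, J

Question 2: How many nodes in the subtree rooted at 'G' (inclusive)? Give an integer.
Subtree rooted at G contains: B, D, G, L
Count = 4

Answer: 4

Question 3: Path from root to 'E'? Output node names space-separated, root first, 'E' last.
Answer: K C M E

Derivation:
Walk down from root: K -> C -> M -> E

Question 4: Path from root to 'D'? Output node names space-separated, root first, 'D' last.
Walk down from root: K -> G -> D

Answer: K G D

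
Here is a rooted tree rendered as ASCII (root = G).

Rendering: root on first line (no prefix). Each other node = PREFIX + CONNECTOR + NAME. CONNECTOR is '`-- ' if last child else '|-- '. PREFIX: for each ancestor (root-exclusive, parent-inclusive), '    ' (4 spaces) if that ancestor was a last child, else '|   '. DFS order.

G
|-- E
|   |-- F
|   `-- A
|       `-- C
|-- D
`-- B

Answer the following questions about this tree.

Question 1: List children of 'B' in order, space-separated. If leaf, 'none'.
Node B's children (from adjacency): (leaf)

Answer: none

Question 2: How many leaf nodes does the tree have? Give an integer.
Leaves (nodes with no children): B, C, D, F

Answer: 4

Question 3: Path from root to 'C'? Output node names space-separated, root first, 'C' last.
Answer: G E A C

Derivation:
Walk down from root: G -> E -> A -> C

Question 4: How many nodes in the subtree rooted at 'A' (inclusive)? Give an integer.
Answer: 2

Derivation:
Subtree rooted at A contains: A, C
Count = 2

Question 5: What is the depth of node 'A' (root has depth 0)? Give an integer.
Answer: 2

Derivation:
Path from root to A: G -> E -> A
Depth = number of edges = 2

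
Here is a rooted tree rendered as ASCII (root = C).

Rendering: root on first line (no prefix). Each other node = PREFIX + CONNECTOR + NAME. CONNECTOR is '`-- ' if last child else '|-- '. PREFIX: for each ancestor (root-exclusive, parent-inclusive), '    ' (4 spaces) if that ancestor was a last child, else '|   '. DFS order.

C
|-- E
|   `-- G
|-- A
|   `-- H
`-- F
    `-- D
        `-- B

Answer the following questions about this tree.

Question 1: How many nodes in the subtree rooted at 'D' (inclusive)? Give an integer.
Answer: 2

Derivation:
Subtree rooted at D contains: B, D
Count = 2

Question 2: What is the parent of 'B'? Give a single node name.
Answer: D

Derivation:
Scan adjacency: B appears as child of D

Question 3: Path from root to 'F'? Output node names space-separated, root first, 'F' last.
Answer: C F

Derivation:
Walk down from root: C -> F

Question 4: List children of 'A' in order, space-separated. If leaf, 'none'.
Node A's children (from adjacency): H

Answer: H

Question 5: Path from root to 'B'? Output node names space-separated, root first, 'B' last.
Answer: C F D B

Derivation:
Walk down from root: C -> F -> D -> B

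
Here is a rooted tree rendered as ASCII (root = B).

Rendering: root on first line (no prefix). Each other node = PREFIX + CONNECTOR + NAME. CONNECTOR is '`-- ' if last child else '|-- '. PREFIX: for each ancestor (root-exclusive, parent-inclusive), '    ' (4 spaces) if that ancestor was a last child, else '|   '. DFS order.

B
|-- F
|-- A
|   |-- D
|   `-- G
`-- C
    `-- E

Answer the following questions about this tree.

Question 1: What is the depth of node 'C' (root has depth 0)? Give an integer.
Path from root to C: B -> C
Depth = number of edges = 1

Answer: 1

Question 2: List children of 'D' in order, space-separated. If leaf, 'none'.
Answer: none

Derivation:
Node D's children (from adjacency): (leaf)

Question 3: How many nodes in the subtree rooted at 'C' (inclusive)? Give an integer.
Subtree rooted at C contains: C, E
Count = 2

Answer: 2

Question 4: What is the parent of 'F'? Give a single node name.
Answer: B

Derivation:
Scan adjacency: F appears as child of B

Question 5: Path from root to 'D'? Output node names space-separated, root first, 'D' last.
Walk down from root: B -> A -> D

Answer: B A D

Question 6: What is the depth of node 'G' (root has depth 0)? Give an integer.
Answer: 2

Derivation:
Path from root to G: B -> A -> G
Depth = number of edges = 2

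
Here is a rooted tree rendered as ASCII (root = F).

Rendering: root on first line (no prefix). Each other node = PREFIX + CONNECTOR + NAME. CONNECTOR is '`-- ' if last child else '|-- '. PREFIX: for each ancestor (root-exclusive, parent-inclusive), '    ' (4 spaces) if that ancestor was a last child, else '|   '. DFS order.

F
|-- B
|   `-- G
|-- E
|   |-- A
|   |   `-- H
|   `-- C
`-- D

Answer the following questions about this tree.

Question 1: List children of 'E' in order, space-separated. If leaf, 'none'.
Node E's children (from adjacency): A, C

Answer: A C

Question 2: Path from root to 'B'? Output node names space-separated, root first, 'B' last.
Answer: F B

Derivation:
Walk down from root: F -> B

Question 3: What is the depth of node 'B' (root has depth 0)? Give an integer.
Path from root to B: F -> B
Depth = number of edges = 1

Answer: 1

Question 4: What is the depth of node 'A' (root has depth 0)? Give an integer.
Answer: 2

Derivation:
Path from root to A: F -> E -> A
Depth = number of edges = 2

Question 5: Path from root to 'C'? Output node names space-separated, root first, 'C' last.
Walk down from root: F -> E -> C

Answer: F E C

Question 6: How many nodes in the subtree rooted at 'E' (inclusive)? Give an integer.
Subtree rooted at E contains: A, C, E, H
Count = 4

Answer: 4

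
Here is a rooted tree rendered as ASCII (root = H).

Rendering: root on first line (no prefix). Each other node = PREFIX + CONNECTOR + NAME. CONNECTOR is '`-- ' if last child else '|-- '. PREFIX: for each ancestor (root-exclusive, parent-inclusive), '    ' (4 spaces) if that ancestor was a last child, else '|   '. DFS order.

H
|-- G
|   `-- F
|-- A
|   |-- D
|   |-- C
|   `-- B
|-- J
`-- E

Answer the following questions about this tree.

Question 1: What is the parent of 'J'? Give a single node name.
Answer: H

Derivation:
Scan adjacency: J appears as child of H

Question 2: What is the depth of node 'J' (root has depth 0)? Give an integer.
Answer: 1

Derivation:
Path from root to J: H -> J
Depth = number of edges = 1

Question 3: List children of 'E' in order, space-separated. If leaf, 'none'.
Answer: none

Derivation:
Node E's children (from adjacency): (leaf)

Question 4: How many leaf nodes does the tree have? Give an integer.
Answer: 6

Derivation:
Leaves (nodes with no children): B, C, D, E, F, J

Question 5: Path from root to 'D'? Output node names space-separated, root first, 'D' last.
Answer: H A D

Derivation:
Walk down from root: H -> A -> D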